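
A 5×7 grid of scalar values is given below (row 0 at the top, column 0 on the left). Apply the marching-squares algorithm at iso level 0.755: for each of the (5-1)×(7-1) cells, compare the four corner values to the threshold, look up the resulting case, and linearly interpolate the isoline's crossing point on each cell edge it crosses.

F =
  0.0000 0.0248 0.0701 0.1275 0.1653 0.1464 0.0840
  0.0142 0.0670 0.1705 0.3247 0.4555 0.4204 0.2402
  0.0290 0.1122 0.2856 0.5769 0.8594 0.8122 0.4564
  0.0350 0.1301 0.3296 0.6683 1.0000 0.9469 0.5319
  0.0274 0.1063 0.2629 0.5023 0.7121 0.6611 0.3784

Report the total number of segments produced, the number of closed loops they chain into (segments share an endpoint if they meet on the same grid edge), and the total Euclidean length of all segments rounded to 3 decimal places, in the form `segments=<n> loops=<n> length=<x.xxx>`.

cell (1,3): code 0100 → (1.742,4.000)–(2.000,3.630)
cell (1,4): code 1100 → (1.854,5.000)–(1.742,4.000)
cell (1,5): code 1000 → (2.000,5.161)–(1.854,5.000)
cell (2,3): code 0110 → (2.000,3.630)–(3.000,3.261)
cell (2,5): code 1001 → (3.000,5.462)–(2.000,5.161)
cell (3,3): code 0010 → (3.000,3.261)–(3.851,4.000)
cell (3,4): code 0011 → (3.851,4.000)–(3.671,5.000)
cell (3,5): code 0001 → (3.671,5.000)–(3.000,5.462)
total: 8 segments, chained into 1 closed loop(s), length Σ = 6.742973

segments=8 loops=1 length=6.743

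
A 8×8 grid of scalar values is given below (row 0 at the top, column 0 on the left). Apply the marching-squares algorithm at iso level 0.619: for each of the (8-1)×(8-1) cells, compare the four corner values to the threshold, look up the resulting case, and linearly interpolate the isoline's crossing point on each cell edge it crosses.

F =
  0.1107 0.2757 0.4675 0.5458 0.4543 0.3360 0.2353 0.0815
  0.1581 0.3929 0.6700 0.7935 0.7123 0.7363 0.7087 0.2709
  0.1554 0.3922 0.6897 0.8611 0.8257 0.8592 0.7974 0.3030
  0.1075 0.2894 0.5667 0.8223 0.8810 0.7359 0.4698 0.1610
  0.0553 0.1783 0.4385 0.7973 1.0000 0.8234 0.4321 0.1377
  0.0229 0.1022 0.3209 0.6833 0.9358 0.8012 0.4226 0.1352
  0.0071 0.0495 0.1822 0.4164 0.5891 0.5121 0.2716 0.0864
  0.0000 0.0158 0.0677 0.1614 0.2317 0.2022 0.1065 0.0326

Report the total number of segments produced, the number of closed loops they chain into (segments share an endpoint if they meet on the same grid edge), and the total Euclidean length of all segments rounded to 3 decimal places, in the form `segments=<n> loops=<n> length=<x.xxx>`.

cell (0,1): code 0100 → (0.748,2.000)–(1.000,1.816)
cell (0,2): code 1100 → (0.296,3.000)–(0.748,2.000)
cell (0,3): code 1100 → (0.638,4.000)–(0.296,3.000)
cell (0,4): code 1100 → (0.707,5.000)–(0.638,4.000)
cell (0,5): code 1100 → (0.811,6.000)–(0.707,5.000)
cell (0,6): code 1000 → (1.000,6.205)–(0.811,6.000)
cell (1,1): code 0110 → (1.000,1.816)–(2.000,1.762)
cell (1,6): code 1001 → (2.000,6.361)–(1.000,6.205)
cell (2,1): code 0010 → (2.000,1.762)–(2.575,2.000)
cell (2,2): code 0111 → (2.575,2.000)–(3.000,2.205)
cell (2,5): code 1011 → (3.000,5.439)–(2.545,6.000)
cell (2,6): code 0001 → (2.545,6.000)–(2.000,6.361)
cell (3,2): code 0110 → (3.000,2.205)–(4.000,2.503)
cell (3,5): code 1001 → (4.000,5.522)–(3.000,5.439)
cell (4,2): code 0110 → (4.000,2.503)–(5.000,2.823)
cell (4,5): code 1001 → (5.000,5.481)–(4.000,5.522)
cell (5,2): code 0010 → (5.000,2.823)–(5.241,3.000)
cell (5,3): code 0011 → (5.241,3.000)–(5.914,4.000)
cell (5,4): code 0011 → (5.914,4.000)–(5.630,5.000)
cell (5,5): code 0001 → (5.630,5.000)–(5.000,5.481)
total: 20 segments, chained into 1 closed loop(s), length Σ = 16.671064

segments=20 loops=1 length=16.671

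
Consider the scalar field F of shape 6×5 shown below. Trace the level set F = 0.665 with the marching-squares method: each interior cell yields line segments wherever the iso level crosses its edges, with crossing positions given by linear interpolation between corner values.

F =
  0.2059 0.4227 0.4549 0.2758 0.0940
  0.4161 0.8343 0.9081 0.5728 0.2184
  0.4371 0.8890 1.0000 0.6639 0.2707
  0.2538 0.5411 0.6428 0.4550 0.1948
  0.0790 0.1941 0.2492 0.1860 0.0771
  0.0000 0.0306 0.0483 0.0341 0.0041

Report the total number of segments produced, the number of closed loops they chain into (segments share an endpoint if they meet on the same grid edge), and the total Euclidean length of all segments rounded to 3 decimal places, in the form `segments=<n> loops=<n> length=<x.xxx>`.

segments=8 loops=1 length=7.751

cell (0,0): code 0100 → (0.589,1.000)–(1.000,0.595)
cell (0,1): code 1100 → (0.464,2.000)–(0.589,1.000)
cell (0,2): code 1000 → (1.000,2.725)–(0.464,2.000)
cell (1,0): code 0110 → (1.000,0.595)–(2.000,0.504)
cell (1,2): code 1001 → (2.000,2.997)–(1.000,2.725)
cell (2,0): code 0010 → (2.000,0.504)–(2.644,1.000)
cell (2,1): code 0011 → (2.644,1.000)–(2.938,2.000)
cell (2,2): code 0001 → (2.938,2.000)–(2.000,2.997)
total: 8 segments, chained into 1 closed loop(s), length Σ = 7.750643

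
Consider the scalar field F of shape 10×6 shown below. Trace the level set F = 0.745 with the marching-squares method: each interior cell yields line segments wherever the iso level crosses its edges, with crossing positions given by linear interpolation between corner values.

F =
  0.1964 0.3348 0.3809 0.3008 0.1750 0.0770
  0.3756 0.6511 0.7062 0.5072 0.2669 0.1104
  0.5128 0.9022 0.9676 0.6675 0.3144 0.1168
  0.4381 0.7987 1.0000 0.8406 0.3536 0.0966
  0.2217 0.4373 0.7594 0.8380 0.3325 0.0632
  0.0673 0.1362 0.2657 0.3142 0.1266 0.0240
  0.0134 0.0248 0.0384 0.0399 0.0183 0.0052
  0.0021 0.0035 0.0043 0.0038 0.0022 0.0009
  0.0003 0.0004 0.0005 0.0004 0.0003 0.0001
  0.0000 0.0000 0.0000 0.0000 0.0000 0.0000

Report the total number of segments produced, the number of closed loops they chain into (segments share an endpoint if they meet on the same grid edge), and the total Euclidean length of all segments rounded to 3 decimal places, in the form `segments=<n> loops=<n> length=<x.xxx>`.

cell (1,0): code 0100 → (1.374,1.000)–(2.000,0.596)
cell (1,1): code 1100 → (1.148,2.000)–(1.374,1.000)
cell (1,2): code 1000 → (2.000,2.742)–(1.148,2.000)
cell (2,0): code 0110 → (2.000,0.596)–(3.000,0.851)
cell (2,2): code 1101 → (2.448,3.000)–(2.000,2.742)
cell (2,3): code 1000 → (3.000,3.196)–(2.448,3.000)
cell (3,0): code 0010 → (3.000,0.851)–(3.149,1.000)
cell (3,1): code 0111 → (3.149,1.000)–(4.000,1.955)
cell (3,3): code 1001 → (4.000,3.184)–(3.000,3.196)
cell (4,1): code 0010 → (4.000,1.955)–(4.029,2.000)
cell (4,2): code 0011 → (4.029,2.000)–(4.178,3.000)
cell (4,3): code 0001 → (4.178,3.000)–(4.000,3.184)
total: 12 segments, chained into 1 closed loop(s), length Σ = 8.844386

segments=12 loops=1 length=8.844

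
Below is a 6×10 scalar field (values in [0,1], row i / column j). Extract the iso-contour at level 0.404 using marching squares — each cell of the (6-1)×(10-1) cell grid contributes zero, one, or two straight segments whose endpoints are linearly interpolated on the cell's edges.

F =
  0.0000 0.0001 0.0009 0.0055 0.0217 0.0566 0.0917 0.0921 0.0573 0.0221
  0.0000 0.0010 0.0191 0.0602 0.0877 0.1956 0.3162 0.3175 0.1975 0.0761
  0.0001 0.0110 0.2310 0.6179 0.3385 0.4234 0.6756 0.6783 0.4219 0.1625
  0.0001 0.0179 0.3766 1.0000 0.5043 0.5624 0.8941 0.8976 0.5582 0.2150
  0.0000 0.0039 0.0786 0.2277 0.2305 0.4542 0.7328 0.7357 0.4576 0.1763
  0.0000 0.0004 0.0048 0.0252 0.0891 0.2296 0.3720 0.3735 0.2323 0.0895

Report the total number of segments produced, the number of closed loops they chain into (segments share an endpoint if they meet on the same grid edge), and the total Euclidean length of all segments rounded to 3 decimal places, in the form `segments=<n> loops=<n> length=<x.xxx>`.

cell (1,2): code 0100 → (1.616,3.000)–(2.000,2.447)
cell (1,3): code 1000 → (2.000,3.766)–(1.616,3.000)
cell (1,4): code 0100 → (1.915,5.000)–(2.000,4.771)
cell (1,5): code 1100 → (1.244,6.000)–(1.915,5.000)
cell (1,6): code 1100 → (1.240,7.000)–(1.244,6.000)
cell (1,7): code 1100 → (1.920,8.000)–(1.240,7.000)
cell (1,8): code 1000 → (2.000,8.069)–(1.920,8.000)
cell (2,2): code 0110 → (2.000,2.447)–(3.000,2.044)
cell (2,3): code 1101 → (2.395,4.000)–(2.000,3.766)
cell (2,4): code 1110 → (2.000,4.771)–(2.395,4.000)
cell (2,8): code 1001 → (3.000,8.449)–(2.000,8.069)
cell (3,2): code 0010 → (3.000,2.044)–(3.772,3.000)
cell (3,3): code 0011 → (3.772,3.000)–(3.366,4.000)
cell (3,4): code 0111 → (3.366,4.000)–(4.000,4.776)
cell (3,8): code 1001 → (4.000,8.191)–(3.000,8.449)
cell (4,4): code 0010 → (4.000,4.776)–(4.224,5.000)
cell (4,5): code 0011 → (4.224,5.000)–(4.911,6.000)
cell (4,6): code 0011 → (4.911,6.000)–(4.916,7.000)
cell (4,7): code 0011 → (4.916,7.000)–(4.238,8.000)
cell (4,8): code 0001 → (4.238,8.000)–(4.000,8.191)
total: 20 segments, chained into 1 closed loop(s), length Σ = 17.151812

segments=20 loops=1 length=17.152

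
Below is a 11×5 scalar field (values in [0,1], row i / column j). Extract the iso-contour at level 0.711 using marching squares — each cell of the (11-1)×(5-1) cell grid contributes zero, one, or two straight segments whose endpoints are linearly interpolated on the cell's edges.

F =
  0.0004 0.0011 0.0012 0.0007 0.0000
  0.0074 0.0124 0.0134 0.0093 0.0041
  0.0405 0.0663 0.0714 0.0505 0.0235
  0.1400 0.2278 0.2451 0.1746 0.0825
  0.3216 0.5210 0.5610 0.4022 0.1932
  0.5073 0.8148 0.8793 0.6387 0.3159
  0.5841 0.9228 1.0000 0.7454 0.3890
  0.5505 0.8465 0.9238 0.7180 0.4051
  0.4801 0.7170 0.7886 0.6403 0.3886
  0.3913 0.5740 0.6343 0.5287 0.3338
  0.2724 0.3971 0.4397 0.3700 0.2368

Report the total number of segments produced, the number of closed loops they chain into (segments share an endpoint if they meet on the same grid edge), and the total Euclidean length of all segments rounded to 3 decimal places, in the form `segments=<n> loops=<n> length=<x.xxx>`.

cell (4,0): code 0100 → (4.647,1.000)–(5.000,0.662)
cell (4,1): code 1100 → (4.471,2.000)–(4.647,1.000)
cell (4,2): code 1000 → (5.000,2.700)–(4.471,2.000)
cell (5,0): code 0110 → (5.000,0.662)–(6.000,0.375)
cell (5,2): code 1101 → (5.678,3.000)–(5.000,2.700)
cell (5,3): code 1000 → (6.000,3.097)–(5.678,3.000)
cell (6,0): code 0110 → (6.000,0.375)–(7.000,0.542)
cell (6,3): code 1001 → (7.000,3.022)–(6.000,3.097)
cell (7,0): code 0110 → (7.000,0.542)–(8.000,0.975)
cell (7,2): code 1011 → (8.000,2.523)–(7.090,3.000)
cell (7,3): code 0001 → (7.090,3.000)–(7.000,3.022)
cell (8,0): code 0010 → (8.000,0.975)–(8.042,1.000)
cell (8,1): code 0011 → (8.042,1.000)–(8.503,2.000)
cell (8,2): code 0001 → (8.503,2.000)–(8.000,2.523)
total: 14 segments, chained into 1 closed loop(s), length Σ = 10.601279

segments=14 loops=1 length=10.601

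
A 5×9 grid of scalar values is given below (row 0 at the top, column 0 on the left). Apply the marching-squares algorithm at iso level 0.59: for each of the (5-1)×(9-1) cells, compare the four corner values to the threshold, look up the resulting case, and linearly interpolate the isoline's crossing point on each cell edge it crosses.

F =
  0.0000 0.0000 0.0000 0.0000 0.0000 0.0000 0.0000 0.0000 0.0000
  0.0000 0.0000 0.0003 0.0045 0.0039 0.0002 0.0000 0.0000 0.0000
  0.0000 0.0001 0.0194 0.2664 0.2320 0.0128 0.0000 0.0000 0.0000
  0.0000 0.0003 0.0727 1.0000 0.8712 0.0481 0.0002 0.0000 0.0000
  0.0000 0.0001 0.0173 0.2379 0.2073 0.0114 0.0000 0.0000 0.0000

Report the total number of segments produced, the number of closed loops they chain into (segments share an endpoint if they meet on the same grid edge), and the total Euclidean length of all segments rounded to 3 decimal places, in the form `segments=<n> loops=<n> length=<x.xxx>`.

cell (2,2): code 0100 → (2.441,3.000)–(3.000,2.558)
cell (2,3): code 1100 → (2.560,4.000)–(2.441,3.000)
cell (2,4): code 1000 → (3.000,4.342)–(2.560,4.000)
cell (3,2): code 0010 → (3.000,2.558)–(3.538,3.000)
cell (3,3): code 0011 → (3.538,3.000)–(3.424,4.000)
cell (3,4): code 0001 → (3.424,4.000)–(3.000,4.342)
total: 6 segments, chained into 1 closed loop(s), length Σ = 4.523738

segments=6 loops=1 length=4.524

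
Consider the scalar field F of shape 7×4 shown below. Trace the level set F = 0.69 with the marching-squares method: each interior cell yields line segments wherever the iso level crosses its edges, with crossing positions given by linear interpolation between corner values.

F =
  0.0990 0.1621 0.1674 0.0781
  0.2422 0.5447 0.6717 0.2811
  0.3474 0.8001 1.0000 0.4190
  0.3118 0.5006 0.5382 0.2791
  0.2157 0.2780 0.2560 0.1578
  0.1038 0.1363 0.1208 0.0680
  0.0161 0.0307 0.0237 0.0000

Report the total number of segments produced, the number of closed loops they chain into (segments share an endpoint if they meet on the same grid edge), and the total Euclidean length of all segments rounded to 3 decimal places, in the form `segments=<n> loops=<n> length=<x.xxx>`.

cell (1,0): code 0100 → (1.569,1.000)–(2.000,0.757)
cell (1,1): code 1100 → (1.056,2.000)–(1.569,1.000)
cell (1,2): code 1000 → (2.000,2.534)–(1.056,2.000)
cell (2,0): code 0010 → (2.000,0.757)–(2.368,1.000)
cell (2,1): code 0011 → (2.368,1.000)–(2.671,2.000)
cell (2,2): code 0001 → (2.671,2.000)–(2.000,2.534)
total: 6 segments, chained into 1 closed loop(s), length Σ = 5.046906

segments=6 loops=1 length=5.047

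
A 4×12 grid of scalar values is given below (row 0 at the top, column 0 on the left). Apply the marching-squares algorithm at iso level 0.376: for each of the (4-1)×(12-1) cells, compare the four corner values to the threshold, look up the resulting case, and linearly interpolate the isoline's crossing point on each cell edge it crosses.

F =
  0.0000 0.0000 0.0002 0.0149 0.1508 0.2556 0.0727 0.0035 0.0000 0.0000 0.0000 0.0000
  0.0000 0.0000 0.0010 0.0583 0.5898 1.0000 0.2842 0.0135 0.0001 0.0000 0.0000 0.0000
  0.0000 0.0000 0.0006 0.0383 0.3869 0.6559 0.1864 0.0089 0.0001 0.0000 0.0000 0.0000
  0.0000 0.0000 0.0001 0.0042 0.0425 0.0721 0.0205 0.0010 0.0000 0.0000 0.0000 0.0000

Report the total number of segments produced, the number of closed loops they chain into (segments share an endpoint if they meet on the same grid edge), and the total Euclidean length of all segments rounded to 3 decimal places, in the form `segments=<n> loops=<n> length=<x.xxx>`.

cell (0,3): code 0100 → (0.513,4.000)–(1.000,3.598)
cell (0,4): code 1100 → (0.162,5.000)–(0.513,4.000)
cell (0,5): code 1000 → (1.000,5.872)–(0.162,5.000)
cell (1,3): code 0110 → (1.000,3.598)–(2.000,3.969)
cell (1,5): code 1001 → (2.000,5.596)–(1.000,5.872)
cell (2,3): code 0010 → (2.000,3.969)–(2.032,4.000)
cell (2,4): code 0011 → (2.032,4.000)–(2.479,5.000)
cell (2,5): code 0001 → (2.479,5.000)–(2.000,5.596)
total: 8 segments, chained into 1 closed loop(s), length Σ = 6.910033

segments=8 loops=1 length=6.910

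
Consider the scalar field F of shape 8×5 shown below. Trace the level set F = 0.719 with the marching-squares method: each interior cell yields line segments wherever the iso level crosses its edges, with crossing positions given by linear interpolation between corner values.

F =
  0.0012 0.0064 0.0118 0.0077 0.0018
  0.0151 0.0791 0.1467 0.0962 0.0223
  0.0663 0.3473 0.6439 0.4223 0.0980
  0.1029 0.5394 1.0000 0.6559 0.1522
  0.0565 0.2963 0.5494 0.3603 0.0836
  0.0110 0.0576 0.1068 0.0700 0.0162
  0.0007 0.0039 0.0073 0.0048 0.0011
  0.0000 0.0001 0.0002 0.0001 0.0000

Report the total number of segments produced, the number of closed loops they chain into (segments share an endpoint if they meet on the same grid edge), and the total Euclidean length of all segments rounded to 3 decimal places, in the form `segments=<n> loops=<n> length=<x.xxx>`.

cell (2,1): code 0100 → (2.211,2.000)–(3.000,1.390)
cell (2,2): code 1000 → (3.000,2.817)–(2.211,2.000)
cell (3,1): code 0010 → (3.000,1.390)–(3.624,2.000)
cell (3,2): code 0001 → (3.624,2.000)–(3.000,2.817)
total: 4 segments, chained into 1 closed loop(s), length Σ = 4.032928

segments=4 loops=1 length=4.033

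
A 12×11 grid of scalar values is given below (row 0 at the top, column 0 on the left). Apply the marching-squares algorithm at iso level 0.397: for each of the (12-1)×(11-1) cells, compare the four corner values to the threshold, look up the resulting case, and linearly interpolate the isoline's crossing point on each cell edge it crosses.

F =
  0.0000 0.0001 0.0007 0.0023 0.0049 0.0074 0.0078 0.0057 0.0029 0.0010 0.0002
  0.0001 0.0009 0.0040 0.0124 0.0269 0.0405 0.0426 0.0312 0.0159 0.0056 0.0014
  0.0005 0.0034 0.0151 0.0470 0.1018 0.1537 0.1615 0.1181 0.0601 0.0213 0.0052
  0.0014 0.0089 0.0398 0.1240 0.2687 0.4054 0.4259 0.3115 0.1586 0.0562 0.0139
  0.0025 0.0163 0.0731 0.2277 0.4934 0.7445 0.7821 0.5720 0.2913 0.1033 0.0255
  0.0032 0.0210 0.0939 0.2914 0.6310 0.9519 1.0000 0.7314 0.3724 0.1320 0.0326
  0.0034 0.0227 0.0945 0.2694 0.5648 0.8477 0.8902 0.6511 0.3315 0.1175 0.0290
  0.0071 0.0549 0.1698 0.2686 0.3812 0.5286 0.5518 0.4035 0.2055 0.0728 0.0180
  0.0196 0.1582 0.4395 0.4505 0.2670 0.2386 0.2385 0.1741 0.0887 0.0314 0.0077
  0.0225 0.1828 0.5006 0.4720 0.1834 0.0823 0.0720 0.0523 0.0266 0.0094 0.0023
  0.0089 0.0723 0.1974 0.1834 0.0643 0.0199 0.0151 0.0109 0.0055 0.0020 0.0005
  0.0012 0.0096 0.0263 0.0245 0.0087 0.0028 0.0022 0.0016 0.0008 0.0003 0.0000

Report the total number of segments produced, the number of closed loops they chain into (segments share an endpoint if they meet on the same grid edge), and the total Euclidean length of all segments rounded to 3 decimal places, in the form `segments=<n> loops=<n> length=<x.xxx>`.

cell (2,4): code 0100 → (2.967,5.000)–(3.000,4.939)
cell (2,5): code 1100 → (2.891,6.000)–(2.967,5.000)
cell (2,6): code 1000 → (3.000,6.253)–(2.891,6.000)
cell (3,3): code 0100 → (3.571,4.000)–(4.000,3.637)
cell (3,4): code 1110 → (3.000,4.939)–(3.571,4.000)
cell (3,6): code 1101 → (3.328,7.000)–(3.000,6.253)
cell (3,7): code 1000 → (4.000,7.623)–(3.328,7.000)
cell (4,3): code 0110 → (4.000,3.637)–(5.000,3.311)
cell (4,7): code 1001 → (5.000,7.931)–(4.000,7.623)
cell (5,3): code 0110 → (5.000,3.311)–(6.000,3.432)
cell (5,7): code 1001 → (6.000,7.795)–(5.000,7.931)
cell (6,3): code 0010 → (6.000,3.432)–(6.914,4.000)
cell (6,4): code 0111 → (6.914,4.000)–(7.000,4.107)
cell (6,7): code 1001 → (7.000,7.033)–(6.000,7.795)
cell (7,1): code 0100 → (7.842,2.000)–(8.000,1.849)
cell (7,2): code 1100 → (7.706,3.000)–(7.842,2.000)
cell (7,3): code 1000 → (8.000,3.292)–(7.706,3.000)
cell (7,4): code 0010 → (7.000,4.107)–(7.454,5.000)
cell (7,5): code 0011 → (7.454,5.000)–(7.494,6.000)
cell (7,6): code 0011 → (7.494,6.000)–(7.028,7.000)
cell (7,7): code 0001 → (7.028,7.000)–(7.000,7.033)
cell (8,1): code 0110 → (8.000,1.849)–(9.000,1.674)
cell (8,3): code 1001 → (9.000,3.260)–(8.000,3.292)
cell (9,1): code 0010 → (9.000,1.674)–(9.342,2.000)
cell (9,2): code 0011 → (9.342,2.000)–(9.260,3.000)
cell (9,3): code 0001 → (9.260,3.000)–(9.000,3.260)
total: 26 segments, chained into 2 closed loop(s), length Σ = 19.976360

segments=26 loops=2 length=19.976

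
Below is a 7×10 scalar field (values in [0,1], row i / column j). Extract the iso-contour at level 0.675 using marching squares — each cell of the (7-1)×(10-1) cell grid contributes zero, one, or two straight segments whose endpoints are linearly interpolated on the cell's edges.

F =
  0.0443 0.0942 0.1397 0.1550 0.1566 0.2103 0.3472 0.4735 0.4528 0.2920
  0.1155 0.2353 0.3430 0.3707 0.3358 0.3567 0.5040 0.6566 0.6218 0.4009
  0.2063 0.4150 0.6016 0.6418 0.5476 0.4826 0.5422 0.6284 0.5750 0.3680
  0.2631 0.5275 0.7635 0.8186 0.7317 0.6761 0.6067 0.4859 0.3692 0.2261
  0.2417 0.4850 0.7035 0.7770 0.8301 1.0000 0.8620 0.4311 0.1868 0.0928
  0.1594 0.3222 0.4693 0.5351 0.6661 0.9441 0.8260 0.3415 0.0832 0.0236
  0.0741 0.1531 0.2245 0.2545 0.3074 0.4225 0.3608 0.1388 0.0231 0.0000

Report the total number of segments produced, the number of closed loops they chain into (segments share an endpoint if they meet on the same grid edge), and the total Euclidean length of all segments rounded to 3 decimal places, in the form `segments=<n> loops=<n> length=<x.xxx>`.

cell (2,1): code 0100 → (2.453,2.000)–(3.000,1.625)
cell (2,2): code 1100 → (2.188,3.000)–(2.453,2.000)
cell (2,3): code 1100 → (2.692,4.000)–(2.188,3.000)
cell (2,4): code 1100 → (2.994,5.000)–(2.692,4.000)
cell (2,5): code 1000 → (3.000,5.016)–(2.994,5.000)
cell (3,1): code 0110 → (3.000,1.625)–(4.000,1.870)
cell (3,5): code 1101 → (3.268,6.000)–(3.000,5.016)
cell (3,6): code 1000 → (4.000,6.434)–(3.268,6.000)
cell (4,1): code 0010 → (4.000,1.870)–(4.122,2.000)
cell (4,2): code 0011 → (4.122,2.000)–(4.422,3.000)
cell (4,3): code 0011 → (4.422,3.000)–(4.946,4.000)
cell (4,4): code 0111 → (4.946,4.000)–(5.000,4.032)
cell (4,6): code 1001 → (5.000,6.312)–(4.000,6.434)
cell (5,4): code 0010 → (5.000,4.032)–(5.516,5.000)
cell (5,5): code 0011 → (5.516,5.000)–(5.325,6.000)
cell (5,6): code 0001 → (5.325,6.000)–(5.000,6.312)
total: 16 segments, chained into 1 closed loop(s), length Σ = 12.766636

segments=16 loops=1 length=12.767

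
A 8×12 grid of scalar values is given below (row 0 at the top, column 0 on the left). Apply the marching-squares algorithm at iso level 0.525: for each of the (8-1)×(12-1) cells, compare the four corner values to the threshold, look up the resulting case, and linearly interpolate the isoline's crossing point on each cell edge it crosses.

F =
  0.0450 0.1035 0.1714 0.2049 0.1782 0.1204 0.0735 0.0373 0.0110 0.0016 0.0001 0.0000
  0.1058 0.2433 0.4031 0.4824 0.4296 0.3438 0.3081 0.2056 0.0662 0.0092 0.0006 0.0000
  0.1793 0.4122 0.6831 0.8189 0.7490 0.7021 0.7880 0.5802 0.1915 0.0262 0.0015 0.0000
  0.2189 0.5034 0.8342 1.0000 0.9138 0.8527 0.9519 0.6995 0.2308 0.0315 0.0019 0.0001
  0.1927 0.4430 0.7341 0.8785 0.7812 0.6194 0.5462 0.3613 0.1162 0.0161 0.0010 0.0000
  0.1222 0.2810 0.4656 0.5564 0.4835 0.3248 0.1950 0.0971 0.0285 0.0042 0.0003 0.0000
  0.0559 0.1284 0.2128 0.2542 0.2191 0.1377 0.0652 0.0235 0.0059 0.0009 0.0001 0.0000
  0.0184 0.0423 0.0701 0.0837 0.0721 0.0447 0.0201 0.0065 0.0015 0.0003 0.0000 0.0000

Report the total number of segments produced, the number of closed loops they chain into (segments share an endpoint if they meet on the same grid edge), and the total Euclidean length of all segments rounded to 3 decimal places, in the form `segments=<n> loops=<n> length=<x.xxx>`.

segments=20 loops=1 length=16.372

cell (1,1): code 0100 → (1.435,2.000)–(2.000,1.416)
cell (1,2): code 1100 → (1.127,3.000)–(1.435,2.000)
cell (1,3): code 1100 → (1.299,4.000)–(1.127,3.000)
cell (1,4): code 1100 → (1.506,5.000)–(1.299,4.000)
cell (1,5): code 1100 → (1.452,6.000)–(1.506,5.000)
cell (1,6): code 1100 → (1.853,7.000)–(1.452,6.000)
cell (1,7): code 1000 → (2.000,7.142)–(1.853,7.000)
cell (2,1): code 0110 → (2.000,1.416)–(3.000,1.065)
cell (2,7): code 1001 → (3.000,7.372)–(2.000,7.142)
cell (3,1): code 0110 → (3.000,1.065)–(4.000,1.282)
cell (3,6): code 1011 → (4.000,6.115)–(3.516,7.000)
cell (3,7): code 0001 → (3.516,7.000)–(3.000,7.372)
cell (4,1): code 0010 → (4.000,1.282)–(4.779,2.000)
cell (4,2): code 0111 → (4.779,2.000)–(5.000,2.654)
cell (4,3): code 1011 → (5.000,3.431)–(4.861,4.000)
cell (4,4): code 0011 → (4.861,4.000)–(4.320,5.000)
cell (4,5): code 0011 → (4.320,5.000)–(4.060,6.000)
cell (4,6): code 0001 → (4.060,6.000)–(4.000,6.115)
cell (5,2): code 0010 → (5.000,2.654)–(5.104,3.000)
cell (5,3): code 0001 → (5.104,3.000)–(5.000,3.431)
total: 20 segments, chained into 1 closed loop(s), length Σ = 16.372067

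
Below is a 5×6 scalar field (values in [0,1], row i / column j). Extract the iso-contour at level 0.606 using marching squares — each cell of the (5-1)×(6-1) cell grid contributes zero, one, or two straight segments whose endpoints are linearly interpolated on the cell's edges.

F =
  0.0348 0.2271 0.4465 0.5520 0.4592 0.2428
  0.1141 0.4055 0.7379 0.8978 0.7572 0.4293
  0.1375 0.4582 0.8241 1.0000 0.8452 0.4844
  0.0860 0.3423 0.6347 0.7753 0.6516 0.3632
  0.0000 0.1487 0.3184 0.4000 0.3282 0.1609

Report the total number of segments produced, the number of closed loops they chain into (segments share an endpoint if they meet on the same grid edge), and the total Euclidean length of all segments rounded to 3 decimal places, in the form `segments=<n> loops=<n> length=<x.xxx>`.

cell (0,1): code 0100 → (0.547,2.000)–(1.000,1.603)
cell (0,2): code 1100 → (0.156,3.000)–(0.547,2.000)
cell (0,3): code 1100 → (0.493,4.000)–(0.156,3.000)
cell (0,4): code 1000 → (1.000,4.461)–(0.493,4.000)
cell (1,1): code 0110 → (1.000,1.603)–(2.000,1.404)
cell (1,4): code 1001 → (2.000,4.663)–(1.000,4.461)
cell (2,1): code 0110 → (2.000,1.404)–(3.000,1.902)
cell (2,4): code 1001 → (3.000,4.158)–(2.000,4.663)
cell (3,1): code 0010 → (3.000,1.902)–(3.091,2.000)
cell (3,2): code 0011 → (3.091,2.000)–(3.451,3.000)
cell (3,3): code 0011 → (3.451,3.000)–(3.141,4.000)
cell (3,4): code 0001 → (3.141,4.000)–(3.000,4.158)
total: 12 segments, chained into 1 closed loop(s), length Σ = 10.149037

segments=12 loops=1 length=10.149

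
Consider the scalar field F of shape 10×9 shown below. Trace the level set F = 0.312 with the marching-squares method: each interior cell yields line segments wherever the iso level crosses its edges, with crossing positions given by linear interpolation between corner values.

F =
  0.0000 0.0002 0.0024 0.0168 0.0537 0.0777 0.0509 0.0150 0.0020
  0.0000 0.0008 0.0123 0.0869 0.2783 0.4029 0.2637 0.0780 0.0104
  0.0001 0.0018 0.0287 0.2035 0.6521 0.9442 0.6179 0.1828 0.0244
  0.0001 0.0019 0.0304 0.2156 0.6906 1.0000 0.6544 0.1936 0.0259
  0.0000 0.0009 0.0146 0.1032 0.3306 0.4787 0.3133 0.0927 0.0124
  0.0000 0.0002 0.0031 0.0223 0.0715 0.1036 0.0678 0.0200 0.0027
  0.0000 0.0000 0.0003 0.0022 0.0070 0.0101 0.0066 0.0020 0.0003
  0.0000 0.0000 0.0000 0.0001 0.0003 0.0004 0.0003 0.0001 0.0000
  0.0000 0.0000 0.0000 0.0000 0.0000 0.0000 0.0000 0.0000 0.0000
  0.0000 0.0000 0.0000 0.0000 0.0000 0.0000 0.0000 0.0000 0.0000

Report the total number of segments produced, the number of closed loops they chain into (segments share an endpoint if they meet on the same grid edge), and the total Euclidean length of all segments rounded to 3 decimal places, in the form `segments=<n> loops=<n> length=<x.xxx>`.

cell (0,4): code 0100 → (0.720,5.000)–(1.000,4.270)
cell (0,5): code 1000 → (1.000,5.653)–(0.720,5.000)
cell (1,3): code 0100 → (1.090,4.000)–(2.000,3.242)
cell (1,4): code 1110 → (1.000,4.270)–(1.090,4.000)
cell (1,5): code 1101 → (1.136,6.000)–(1.000,5.653)
cell (1,6): code 1000 → (2.000,6.703)–(1.136,6.000)
cell (2,3): code 0110 → (2.000,3.242)–(3.000,3.203)
cell (2,6): code 1001 → (3.000,6.743)–(2.000,6.703)
cell (3,3): code 0110 → (3.000,3.203)–(4.000,3.918)
cell (3,6): code 1001 → (4.000,6.006)–(3.000,6.743)
cell (4,3): code 0010 → (4.000,3.918)–(4.072,4.000)
cell (4,4): code 0011 → (4.072,4.000)–(4.444,5.000)
cell (4,5): code 0011 → (4.444,5.000)–(4.005,6.000)
cell (4,6): code 0001 → (4.005,6.000)–(4.000,6.006)
total: 14 segments, chained into 1 closed loop(s), length Σ = 11.196874

segments=14 loops=1 length=11.197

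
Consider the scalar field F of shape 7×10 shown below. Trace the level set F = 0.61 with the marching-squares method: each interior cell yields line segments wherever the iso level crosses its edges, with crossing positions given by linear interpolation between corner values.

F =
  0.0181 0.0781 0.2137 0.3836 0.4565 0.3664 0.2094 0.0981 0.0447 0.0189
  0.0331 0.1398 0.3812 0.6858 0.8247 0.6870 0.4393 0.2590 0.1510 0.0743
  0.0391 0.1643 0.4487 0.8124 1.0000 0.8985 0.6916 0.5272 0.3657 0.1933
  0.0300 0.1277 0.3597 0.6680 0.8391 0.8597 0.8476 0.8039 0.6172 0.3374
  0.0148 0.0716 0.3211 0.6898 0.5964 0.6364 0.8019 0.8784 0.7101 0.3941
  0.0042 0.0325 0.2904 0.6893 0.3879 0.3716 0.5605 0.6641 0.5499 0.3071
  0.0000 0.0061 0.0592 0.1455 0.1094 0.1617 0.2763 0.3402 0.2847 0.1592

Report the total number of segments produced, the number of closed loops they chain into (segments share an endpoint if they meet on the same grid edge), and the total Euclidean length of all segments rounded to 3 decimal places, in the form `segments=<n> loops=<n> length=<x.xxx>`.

cell (0,2): code 0100 → (0.749,3.000)–(1.000,2.751)
cell (0,3): code 1100 → (0.417,4.000)–(0.749,3.000)
cell (0,4): code 1100 → (0.760,5.000)–(0.417,4.000)
cell (0,5): code 1000 → (1.000,5.311)–(0.760,5.000)
cell (1,2): code 0110 → (1.000,2.751)–(2.000,2.443)
cell (1,5): code 1101 → (1.677,6.000)–(1.000,5.311)
cell (1,6): code 1000 → (2.000,6.496)–(1.677,6.000)
cell (2,2): code 0110 → (2.000,2.443)–(3.000,2.812)
cell (2,6): code 1101 → (2.299,7.000)–(2.000,6.496)
cell (2,7): code 1100 → (2.971,8.000)–(2.299,7.000)
cell (2,8): code 1000 → (3.000,8.026)–(2.971,8.000)
cell (3,2): code 0110 → (3.000,2.812)–(4.000,2.784)
cell (3,3): code 1011 → (4.000,3.854)–(3.944,4.000)
cell (3,4): code 0111 → (3.944,4.000)–(4.000,4.340)
cell (3,8): code 1001 → (4.000,8.317)–(3.000,8.026)
cell (4,2): code 0110 → (4.000,2.784)–(5.000,2.801)
cell (4,3): code 1001 → (5.000,3.263)–(4.000,3.854)
cell (4,4): code 0010 → (4.000,4.340)–(4.100,5.000)
cell (4,5): code 0011 → (4.100,5.000)–(4.795,6.000)
cell (4,6): code 0111 → (4.795,6.000)–(5.000,6.478)
cell (4,7): code 1011 → (5.000,7.474)–(4.625,8.000)
cell (4,8): code 0001 → (4.625,8.000)–(4.000,8.317)
cell (5,2): code 0010 → (5.000,2.801)–(5.146,3.000)
cell (5,3): code 0001 → (5.146,3.000)–(5.000,3.263)
cell (5,6): code 0010 → (5.000,6.478)–(5.167,7.000)
cell (5,7): code 0001 → (5.167,7.000)–(5.000,7.474)
total: 26 segments, chained into 1 closed loop(s), length Σ = 18.410971

segments=26 loops=1 length=18.411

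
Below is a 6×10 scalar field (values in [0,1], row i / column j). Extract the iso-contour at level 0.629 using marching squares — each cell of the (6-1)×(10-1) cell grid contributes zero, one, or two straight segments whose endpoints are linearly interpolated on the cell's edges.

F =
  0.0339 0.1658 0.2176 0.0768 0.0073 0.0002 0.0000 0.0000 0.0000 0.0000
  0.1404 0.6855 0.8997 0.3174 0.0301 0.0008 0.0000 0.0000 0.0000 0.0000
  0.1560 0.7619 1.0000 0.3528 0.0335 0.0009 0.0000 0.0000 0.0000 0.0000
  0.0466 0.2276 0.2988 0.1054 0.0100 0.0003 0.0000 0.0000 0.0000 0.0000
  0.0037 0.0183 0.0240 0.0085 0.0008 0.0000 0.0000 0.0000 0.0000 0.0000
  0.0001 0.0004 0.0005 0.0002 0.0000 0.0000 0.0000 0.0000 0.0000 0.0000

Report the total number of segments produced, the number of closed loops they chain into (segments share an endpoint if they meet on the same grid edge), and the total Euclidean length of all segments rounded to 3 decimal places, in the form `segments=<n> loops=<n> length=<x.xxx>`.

cell (0,0): code 0100 → (0.891,1.000)–(1.000,0.896)
cell (0,1): code 1100 → (0.603,2.000)–(0.891,1.000)
cell (0,2): code 1000 → (1.000,2.465)–(0.603,2.000)
cell (1,0): code 0110 → (1.000,0.896)–(2.000,0.781)
cell (1,2): code 1001 → (2.000,2.573)–(1.000,2.465)
cell (2,0): code 0010 → (2.000,0.781)–(2.249,1.000)
cell (2,1): code 0011 → (2.249,1.000)–(2.529,2.000)
cell (2,2): code 0001 → (2.529,2.000)–(2.000,2.573)
total: 8 segments, chained into 1 closed loop(s), length Σ = 5.964941

segments=8 loops=1 length=5.965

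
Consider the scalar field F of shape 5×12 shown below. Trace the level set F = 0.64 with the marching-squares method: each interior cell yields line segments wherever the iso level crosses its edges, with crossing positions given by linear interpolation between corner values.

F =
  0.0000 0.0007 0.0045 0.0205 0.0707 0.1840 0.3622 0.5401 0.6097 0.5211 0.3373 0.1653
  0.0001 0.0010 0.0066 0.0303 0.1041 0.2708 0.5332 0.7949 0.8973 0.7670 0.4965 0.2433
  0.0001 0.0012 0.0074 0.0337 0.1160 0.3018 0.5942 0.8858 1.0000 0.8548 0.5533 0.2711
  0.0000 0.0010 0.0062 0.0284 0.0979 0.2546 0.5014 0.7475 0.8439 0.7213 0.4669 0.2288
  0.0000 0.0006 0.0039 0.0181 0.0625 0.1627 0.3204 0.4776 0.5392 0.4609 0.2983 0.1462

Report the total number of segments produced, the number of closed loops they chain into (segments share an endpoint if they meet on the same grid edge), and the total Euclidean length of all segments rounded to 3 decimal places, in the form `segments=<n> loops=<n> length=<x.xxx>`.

cell (0,6): code 0100 → (0.392,7.000)–(1.000,6.408)
cell (0,7): code 1100 → (0.105,8.000)–(0.392,7.000)
cell (0,8): code 1100 → (0.484,9.000)–(0.105,8.000)
cell (0,9): code 1000 → (1.000,9.470)–(0.484,9.000)
cell (1,6): code 0110 → (1.000,6.408)–(2.000,6.157)
cell (1,9): code 1001 → (2.000,9.712)–(1.000,9.470)
cell (2,6): code 0110 → (2.000,6.157)–(3.000,6.563)
cell (2,9): code 1001 → (3.000,9.320)–(2.000,9.712)
cell (3,6): code 0010 → (3.000,6.563)–(3.398,7.000)
cell (3,7): code 0011 → (3.398,7.000)–(3.669,8.000)
cell (3,8): code 0011 → (3.669,8.000)–(3.312,9.000)
cell (3,9): code 0001 → (3.312,9.000)–(3.000,9.320)
total: 12 segments, chained into 1 closed loop(s), length Σ = 11.005464

segments=12 loops=1 length=11.005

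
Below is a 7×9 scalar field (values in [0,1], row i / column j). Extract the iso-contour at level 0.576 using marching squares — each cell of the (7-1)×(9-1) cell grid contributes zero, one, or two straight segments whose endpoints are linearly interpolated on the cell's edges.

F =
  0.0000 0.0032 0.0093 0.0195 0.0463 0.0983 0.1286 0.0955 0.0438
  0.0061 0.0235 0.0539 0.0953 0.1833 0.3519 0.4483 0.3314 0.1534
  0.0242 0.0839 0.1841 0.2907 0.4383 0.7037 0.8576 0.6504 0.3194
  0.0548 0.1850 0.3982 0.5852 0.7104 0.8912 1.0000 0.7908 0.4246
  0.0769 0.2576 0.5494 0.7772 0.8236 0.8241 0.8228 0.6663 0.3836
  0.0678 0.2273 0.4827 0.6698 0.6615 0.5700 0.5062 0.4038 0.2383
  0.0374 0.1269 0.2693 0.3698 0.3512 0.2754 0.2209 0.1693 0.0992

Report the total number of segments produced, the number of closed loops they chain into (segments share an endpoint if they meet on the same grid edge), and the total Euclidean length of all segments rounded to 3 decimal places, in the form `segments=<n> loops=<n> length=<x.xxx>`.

segments=18 loops=1 length=14.647

cell (1,4): code 0100 → (1.637,5.000)–(2.000,4.519)
cell (1,5): code 1100 → (1.312,6.000)–(1.637,5.000)
cell (1,6): code 1100 → (1.767,7.000)–(1.312,6.000)
cell (1,7): code 1000 → (2.000,7.225)–(1.767,7.000)
cell (2,2): code 0100 → (2.969,3.000)–(3.000,2.951)
cell (2,3): code 1100 → (2.506,4.000)–(2.969,3.000)
cell (2,4): code 1110 → (2.000,4.519)–(2.506,4.000)
cell (2,7): code 1001 → (3.000,7.587)–(2.000,7.225)
cell (3,2): code 0110 → (3.000,2.951)–(4.000,2.117)
cell (3,7): code 1001 → (4.000,7.319)–(3.000,7.587)
cell (4,2): code 0110 → (4.000,2.117)–(5.000,2.499)
cell (4,4): code 1011 → (5.000,4.934)–(4.976,5.000)
cell (4,5): code 0011 → (4.976,5.000)–(4.780,6.000)
cell (4,6): code 0011 → (4.780,6.000)–(4.344,7.000)
cell (4,7): code 0001 → (4.344,7.000)–(4.000,7.319)
cell (5,2): code 0010 → (5.000,2.499)–(5.313,3.000)
cell (5,3): code 0011 → (5.313,3.000)–(5.276,4.000)
cell (5,4): code 0001 → (5.276,4.000)–(5.000,4.934)
total: 18 segments, chained into 1 closed loop(s), length Σ = 14.647474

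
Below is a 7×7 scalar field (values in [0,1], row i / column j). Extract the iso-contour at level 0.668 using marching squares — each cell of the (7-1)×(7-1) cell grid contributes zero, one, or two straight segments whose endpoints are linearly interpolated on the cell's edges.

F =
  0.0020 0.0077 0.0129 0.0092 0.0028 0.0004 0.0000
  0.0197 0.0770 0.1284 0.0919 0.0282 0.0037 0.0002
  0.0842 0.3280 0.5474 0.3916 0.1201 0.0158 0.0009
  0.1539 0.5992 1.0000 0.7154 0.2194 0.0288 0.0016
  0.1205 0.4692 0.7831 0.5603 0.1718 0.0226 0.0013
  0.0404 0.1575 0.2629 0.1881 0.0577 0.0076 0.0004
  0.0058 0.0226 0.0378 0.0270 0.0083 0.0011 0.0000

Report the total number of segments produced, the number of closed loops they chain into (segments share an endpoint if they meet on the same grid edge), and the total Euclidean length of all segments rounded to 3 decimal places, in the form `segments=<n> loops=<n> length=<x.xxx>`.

segments=8 loops=1 length=5.699

cell (2,1): code 0100 → (2.266,2.000)–(3.000,1.172)
cell (2,2): code 1100 → (2.854,3.000)–(2.266,2.000)
cell (2,3): code 1000 → (3.000,3.096)–(2.854,3.000)
cell (3,1): code 0110 → (3.000,1.172)–(4.000,1.633)
cell (3,2): code 1011 → (4.000,2.517)–(3.306,3.000)
cell (3,3): code 0001 → (3.306,3.000)–(3.000,3.096)
cell (4,1): code 0010 → (4.000,1.633)–(4.221,2.000)
cell (4,2): code 0001 → (4.221,2.000)–(4.000,2.517)
total: 8 segments, chained into 1 closed loop(s), length Σ = 5.698865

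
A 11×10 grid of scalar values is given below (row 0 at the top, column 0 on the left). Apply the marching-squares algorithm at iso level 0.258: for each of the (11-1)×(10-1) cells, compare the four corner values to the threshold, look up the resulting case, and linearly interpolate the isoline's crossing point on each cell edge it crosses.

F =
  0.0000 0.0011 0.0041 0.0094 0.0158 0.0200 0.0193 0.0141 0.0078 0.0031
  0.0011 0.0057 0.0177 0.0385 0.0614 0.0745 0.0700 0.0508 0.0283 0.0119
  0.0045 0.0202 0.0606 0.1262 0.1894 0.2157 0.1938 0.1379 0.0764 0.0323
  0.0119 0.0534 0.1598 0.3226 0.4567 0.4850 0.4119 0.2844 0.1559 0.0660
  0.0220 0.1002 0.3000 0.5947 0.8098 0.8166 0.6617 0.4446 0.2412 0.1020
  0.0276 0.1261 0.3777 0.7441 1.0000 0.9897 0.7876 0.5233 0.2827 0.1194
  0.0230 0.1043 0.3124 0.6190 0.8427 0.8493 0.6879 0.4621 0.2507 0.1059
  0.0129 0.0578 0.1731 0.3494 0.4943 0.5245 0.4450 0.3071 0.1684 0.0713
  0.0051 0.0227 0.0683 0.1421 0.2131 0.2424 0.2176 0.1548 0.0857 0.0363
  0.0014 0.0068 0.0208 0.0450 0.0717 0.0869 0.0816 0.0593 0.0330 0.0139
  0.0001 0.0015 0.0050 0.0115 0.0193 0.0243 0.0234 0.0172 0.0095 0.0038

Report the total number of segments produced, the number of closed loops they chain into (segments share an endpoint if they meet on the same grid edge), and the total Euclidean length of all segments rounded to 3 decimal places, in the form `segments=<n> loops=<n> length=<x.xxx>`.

segments=24 loops=1 length=19.421

cell (2,2): code 0100 → (2.671,3.000)–(3.000,2.603)
cell (2,3): code 1100 → (2.257,4.000)–(2.671,3.000)
cell (2,4): code 1100 → (2.157,5.000)–(2.257,4.000)
cell (2,5): code 1100 → (2.294,6.000)–(2.157,5.000)
cell (2,6): code 1100 → (2.820,7.000)–(2.294,6.000)
cell (2,7): code 1000 → (3.000,7.205)–(2.820,7.000)
cell (3,1): code 0100 → (3.700,2.000)–(4.000,1.790)
cell (3,2): code 1110 → (3.000,2.603)–(3.700,2.000)
cell (3,7): code 1001 → (4.000,7.917)–(3.000,7.205)
cell (4,1): code 0110 → (4.000,1.790)–(5.000,1.524)
cell (4,7): code 1101 → (4.405,8.000)–(4.000,7.917)
cell (4,8): code 1000 → (5.000,8.151)–(4.405,8.000)
cell (5,1): code 0110 → (5.000,1.524)–(6.000,1.739)
cell (5,7): code 1011 → (6.000,7.965)–(5.772,8.000)
cell (5,8): code 0001 → (5.772,8.000)–(5.000,8.151)
cell (6,1): code 0010 → (6.000,1.739)–(6.391,2.000)
cell (6,2): code 0111 → (6.391,2.000)–(7.000,2.482)
cell (6,7): code 1001 → (7.000,7.354)–(6.000,7.965)
cell (7,2): code 0010 → (7.000,2.482)–(7.441,3.000)
cell (7,3): code 0011 → (7.441,3.000)–(7.840,4.000)
cell (7,4): code 0011 → (7.840,4.000)–(7.945,5.000)
cell (7,5): code 0011 → (7.945,5.000)–(7.822,6.000)
cell (7,6): code 0011 → (7.822,6.000)–(7.322,7.000)
cell (7,7): code 0001 → (7.322,7.000)–(7.000,7.354)
total: 24 segments, chained into 1 closed loop(s), length Σ = 19.420846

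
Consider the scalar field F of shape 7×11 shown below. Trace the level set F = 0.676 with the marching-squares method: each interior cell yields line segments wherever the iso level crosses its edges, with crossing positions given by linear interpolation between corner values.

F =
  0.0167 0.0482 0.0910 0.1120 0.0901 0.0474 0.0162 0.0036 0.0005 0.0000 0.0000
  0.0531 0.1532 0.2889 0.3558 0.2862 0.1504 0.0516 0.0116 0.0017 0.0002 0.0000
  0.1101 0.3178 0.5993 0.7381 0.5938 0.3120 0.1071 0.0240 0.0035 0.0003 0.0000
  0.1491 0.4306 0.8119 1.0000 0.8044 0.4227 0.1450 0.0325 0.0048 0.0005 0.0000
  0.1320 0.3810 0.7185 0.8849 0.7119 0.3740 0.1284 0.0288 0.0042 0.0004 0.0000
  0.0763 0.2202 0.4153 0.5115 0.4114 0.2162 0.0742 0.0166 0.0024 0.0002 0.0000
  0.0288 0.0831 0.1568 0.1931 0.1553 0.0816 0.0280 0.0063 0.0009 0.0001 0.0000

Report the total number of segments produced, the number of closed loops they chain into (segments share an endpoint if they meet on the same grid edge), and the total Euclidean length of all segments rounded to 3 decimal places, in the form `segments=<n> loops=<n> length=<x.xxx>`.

cell (1,2): code 0100 → (1.838,3.000)–(2.000,2.553)
cell (1,3): code 1000 → (2.000,3.430)–(1.838,3.000)
cell (2,1): code 0100 → (2.361,2.000)–(3.000,1.644)
cell (2,2): code 1110 → (2.000,2.553)–(2.361,2.000)
cell (2,3): code 1101 → (2.390,4.000)–(2.000,3.430)
cell (2,4): code 1000 → (3.000,4.336)–(2.390,4.000)
cell (3,1): code 0110 → (3.000,1.644)–(4.000,1.874)
cell (3,4): code 1001 → (4.000,4.106)–(3.000,4.336)
cell (4,1): code 0010 → (4.000,1.874)–(4.140,2.000)
cell (4,2): code 0011 → (4.140,2.000)–(4.559,3.000)
cell (4,3): code 0011 → (4.559,3.000)–(4.119,4.000)
cell (4,4): code 0001 → (4.119,4.000)–(4.000,4.106)
total: 12 segments, chained into 1 closed loop(s), length Σ = 8.292172

segments=12 loops=1 length=8.292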